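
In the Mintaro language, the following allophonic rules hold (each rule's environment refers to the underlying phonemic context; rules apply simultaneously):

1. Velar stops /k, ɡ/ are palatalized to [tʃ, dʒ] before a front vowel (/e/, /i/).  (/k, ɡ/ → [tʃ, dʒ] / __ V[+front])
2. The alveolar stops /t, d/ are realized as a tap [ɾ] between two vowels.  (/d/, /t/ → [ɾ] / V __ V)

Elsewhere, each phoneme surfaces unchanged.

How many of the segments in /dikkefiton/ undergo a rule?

2

Segments that undergo a rule: /k/ → [tʃ] (rule 1); /t/ → [ɾ] (rule 2).
All other segments surface unchanged.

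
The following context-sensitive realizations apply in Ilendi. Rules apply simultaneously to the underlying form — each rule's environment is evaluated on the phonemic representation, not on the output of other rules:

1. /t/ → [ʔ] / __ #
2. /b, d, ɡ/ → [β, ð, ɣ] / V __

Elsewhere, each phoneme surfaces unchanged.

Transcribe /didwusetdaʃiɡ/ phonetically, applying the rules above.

[diðwusetdaʃiɣ]

/d/ (word-initial): rule 2 targets it, but not immediately after a vowel → unchanged [d].
/d/ — between /i/ and /w/, immediately after a vowel — surfaces as [ð] (rule 2).
/t/ (between /e/ and /d/): rule 1 targets it, but not word-finally → unchanged [t].
/d/ (between /t/ and /a/): rule 2 targets it, but not immediately after a vowel → unchanged [d].
/ɡ/ — word-final, immediately after a vowel — surfaces as [ɣ] (rule 2).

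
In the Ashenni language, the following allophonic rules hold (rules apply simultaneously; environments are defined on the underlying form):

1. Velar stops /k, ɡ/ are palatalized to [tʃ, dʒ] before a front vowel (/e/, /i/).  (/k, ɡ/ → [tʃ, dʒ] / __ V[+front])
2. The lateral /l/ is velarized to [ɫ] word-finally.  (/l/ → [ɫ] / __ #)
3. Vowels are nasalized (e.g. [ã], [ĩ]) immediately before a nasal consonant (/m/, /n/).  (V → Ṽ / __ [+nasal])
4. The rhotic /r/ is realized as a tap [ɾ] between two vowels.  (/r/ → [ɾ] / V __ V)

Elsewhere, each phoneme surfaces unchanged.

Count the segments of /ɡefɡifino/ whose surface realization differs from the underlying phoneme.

Segments that undergo a rule: /ɡ/ → [dʒ] (rule 1); /ɡ/ → [dʒ] (rule 1); /i/ → [ĩ] (rule 3).
All other segments surface unchanged.

3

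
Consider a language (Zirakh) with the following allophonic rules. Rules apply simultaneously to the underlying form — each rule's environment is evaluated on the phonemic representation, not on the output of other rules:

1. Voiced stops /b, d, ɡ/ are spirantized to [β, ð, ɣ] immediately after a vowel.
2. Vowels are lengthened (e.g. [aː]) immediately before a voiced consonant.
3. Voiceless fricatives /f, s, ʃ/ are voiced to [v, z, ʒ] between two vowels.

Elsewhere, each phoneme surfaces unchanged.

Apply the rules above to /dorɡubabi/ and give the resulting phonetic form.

/d/ — word-initial; rule 1 does not apply here → [d].
/o/ (between /d/ and /r/) occurs before a voiced consonant → [oː] by rule 2.
/r/ (between /o/ and /ɡ/): no rule targets it → [r].
/ɡ/ — between /r/ and /u/; rule 1 does not apply here → [ɡ].
/u/ (between /ɡ/ and /b/) occurs before a voiced consonant → [uː] by rule 2.
/b/ — between /u/ and /a/, immediately after a vowel — surfaces as [β] (rule 1).
Rule 2 applies to /a/ (between /b/ and /b/: before a voiced consonant) → [aː].
/b/ (between /a/ and /i/) occurs immediately after a vowel → [β] by rule 1.
/i/ — word-final; rule 2 does not apply here → [i].

[doːrɡuːβaːβi]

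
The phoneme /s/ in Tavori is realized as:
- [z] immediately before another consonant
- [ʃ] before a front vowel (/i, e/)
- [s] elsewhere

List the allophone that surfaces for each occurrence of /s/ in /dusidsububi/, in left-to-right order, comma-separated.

Occurrence 1 (position 3): before a front vowel (/i, e/) → [ʃ].
Occurrence 2 (position 6): no conditioning environment matches → elsewhere allophone [s].

[ʃ], [s]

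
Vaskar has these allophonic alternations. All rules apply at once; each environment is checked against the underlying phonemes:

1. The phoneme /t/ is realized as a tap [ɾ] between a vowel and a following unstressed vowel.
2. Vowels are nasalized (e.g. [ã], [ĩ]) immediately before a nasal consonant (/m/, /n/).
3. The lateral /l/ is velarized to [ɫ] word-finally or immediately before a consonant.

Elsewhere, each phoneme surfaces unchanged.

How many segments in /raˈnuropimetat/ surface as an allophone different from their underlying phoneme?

Segments that undergo a rule: /a/ → [ã] (rule 2); /i/ → [ĩ] (rule 2); /t/ → [ɾ] (rule 1).
All other segments surface unchanged.

3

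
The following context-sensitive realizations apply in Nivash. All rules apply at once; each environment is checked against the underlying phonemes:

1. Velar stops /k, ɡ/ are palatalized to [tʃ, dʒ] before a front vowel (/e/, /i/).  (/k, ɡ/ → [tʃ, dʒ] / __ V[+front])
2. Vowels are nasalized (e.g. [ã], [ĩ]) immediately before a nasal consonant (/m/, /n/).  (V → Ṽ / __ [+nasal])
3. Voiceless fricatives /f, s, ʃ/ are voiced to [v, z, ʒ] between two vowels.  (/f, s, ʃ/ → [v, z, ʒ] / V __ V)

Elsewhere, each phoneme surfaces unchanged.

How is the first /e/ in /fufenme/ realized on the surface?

/e/ — between /f/ and /n/, before a nasal consonant — surfaces as [ẽ] (rule 2).

[ẽ]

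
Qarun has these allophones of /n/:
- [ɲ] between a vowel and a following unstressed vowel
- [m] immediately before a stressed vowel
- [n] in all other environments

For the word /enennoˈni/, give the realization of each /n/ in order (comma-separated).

[ɲ], [n], [n], [m]

Occurrence 1 (position 2): between a vowel and a following unstressed vowel → [ɲ].
Occurrence 2 (position 4): no conditioning environment matches → elsewhere allophone [n].
Occurrence 3 (position 5): no conditioning environment matches → elsewhere allophone [n].
Occurrence 4 (position 7): immediately before a stressed vowel → [m].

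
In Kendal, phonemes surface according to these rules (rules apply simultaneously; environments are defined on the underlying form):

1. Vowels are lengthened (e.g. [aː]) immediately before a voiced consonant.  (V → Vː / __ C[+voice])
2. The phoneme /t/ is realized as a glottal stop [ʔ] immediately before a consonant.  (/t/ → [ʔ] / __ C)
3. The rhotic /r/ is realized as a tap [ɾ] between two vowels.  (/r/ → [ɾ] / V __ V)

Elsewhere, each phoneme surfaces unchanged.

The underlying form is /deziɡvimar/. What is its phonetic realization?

[deːziːɡviːmaːr]

/e/ (between /d/ and /z/) occurs before a voiced consonant → [eː] by rule 1.
/i/ — between /z/ and /ɡ/, before a voiced consonant — surfaces as [iː] (rule 1).
/i/ meets the environment for rule 1 (before a voiced consonant) → [iː].
/a/ (between /m/ and /r/) occurs before a voiced consonant → [aː] by rule 1.
/r/ — word-final; rule 3 does not apply here → [r].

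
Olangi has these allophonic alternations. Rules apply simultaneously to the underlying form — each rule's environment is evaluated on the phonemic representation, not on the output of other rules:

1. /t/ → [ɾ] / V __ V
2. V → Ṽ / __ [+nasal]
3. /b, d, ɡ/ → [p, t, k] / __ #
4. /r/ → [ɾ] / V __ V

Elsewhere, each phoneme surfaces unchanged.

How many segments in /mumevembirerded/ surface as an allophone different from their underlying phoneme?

4

Segments that undergo a rule: /u/ → [ũ] (rule 2); /e/ → [ẽ] (rule 2); /r/ → [ɾ] (rule 4); /d/ → [t] (rule 3).
All other segments surface unchanged.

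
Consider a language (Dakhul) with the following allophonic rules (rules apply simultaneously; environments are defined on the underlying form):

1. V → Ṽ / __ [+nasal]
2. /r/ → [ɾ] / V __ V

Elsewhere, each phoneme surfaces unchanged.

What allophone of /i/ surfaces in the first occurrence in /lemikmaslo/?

/i/ (between /m/ and /k/) fails the environment for rule 1, so it stays [i].

[i]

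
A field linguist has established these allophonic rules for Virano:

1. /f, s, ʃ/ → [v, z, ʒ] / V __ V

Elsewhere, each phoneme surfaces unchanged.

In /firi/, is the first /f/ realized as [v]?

/f/ (word-initial) is in the target of rule 1 but the environment (between two vowels) is not met → [f].
The actual realization is [f], not [v].

No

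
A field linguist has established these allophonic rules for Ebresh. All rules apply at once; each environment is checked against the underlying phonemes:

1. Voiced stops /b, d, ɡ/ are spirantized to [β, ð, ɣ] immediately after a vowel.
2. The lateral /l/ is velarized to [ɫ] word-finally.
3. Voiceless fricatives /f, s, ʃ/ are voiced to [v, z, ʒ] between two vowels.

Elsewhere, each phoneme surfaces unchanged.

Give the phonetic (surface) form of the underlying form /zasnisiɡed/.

/s/ (between /a/ and /n/) fails the environment for rule 3, so it stays [s].
Rule 3 applies to /s/ (between /i/ and /i/: between two vowels) → [z].
Rule 1 applies to /ɡ/ (between /i/ and /e/: immediately after a vowel) → [ɣ].
/d/ (word-final) occurs immediately after a vowel → [ð] by rule 1.

[zasniziɣeð]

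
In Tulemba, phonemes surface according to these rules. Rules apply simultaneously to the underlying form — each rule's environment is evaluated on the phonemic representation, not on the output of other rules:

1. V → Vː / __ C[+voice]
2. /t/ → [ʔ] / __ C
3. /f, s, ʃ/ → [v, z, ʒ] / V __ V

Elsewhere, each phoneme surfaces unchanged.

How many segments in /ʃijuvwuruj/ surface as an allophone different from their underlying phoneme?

4

Segments that undergo a rule: /i/ → [iː] (rule 1); /u/ → [uː] (rule 1); /u/ → [uː] (rule 1); /u/ → [uː] (rule 1).
All other segments surface unchanged.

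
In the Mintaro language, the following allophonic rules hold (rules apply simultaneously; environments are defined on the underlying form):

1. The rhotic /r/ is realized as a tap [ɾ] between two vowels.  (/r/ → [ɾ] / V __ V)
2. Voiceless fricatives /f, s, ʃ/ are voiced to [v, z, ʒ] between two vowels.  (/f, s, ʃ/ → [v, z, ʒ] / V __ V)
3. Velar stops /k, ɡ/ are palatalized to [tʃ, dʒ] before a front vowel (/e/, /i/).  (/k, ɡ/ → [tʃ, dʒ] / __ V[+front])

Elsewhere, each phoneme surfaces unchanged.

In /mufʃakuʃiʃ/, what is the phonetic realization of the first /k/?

[k]

/k/ (between /a/ and /u/) is in the target of rule 3 but the environment (before a front vowel) is not met → [k].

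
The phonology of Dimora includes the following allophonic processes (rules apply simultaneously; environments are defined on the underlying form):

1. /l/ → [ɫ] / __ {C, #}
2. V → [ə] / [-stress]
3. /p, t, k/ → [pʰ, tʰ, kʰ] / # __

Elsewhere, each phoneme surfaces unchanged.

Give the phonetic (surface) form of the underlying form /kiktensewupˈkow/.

[kʰəktənsəwəpˈkow]

/k/ meets the environment for rule 3 (word-initially) → [kʰ].
Rule 2 applies to /i/ (between /k/ and /k/: in an unstressed syllable) → [ə].
/k/ — between /i/ and /t/; rule 3 does not apply here → [k].
/t/ — between /k/ and /e/; rule 3 does not apply here → [t].
Rule 2 applies to /e/ (between /t/ and /n/: in an unstressed syllable) → [ə].
/n/ stays [n].
/s/ — not in any rule's target class → [s].
Rule 2 applies to /e/ (between /s/ and /w/: in an unstressed syllable) → [ə].
/w/ stays [w].
/u/ (between /w/ and /p/) occurs in an unstressed syllable → [ə] by rule 2.
/p/ (between /u/ and /k/): rule 3 targets it, but not word-initially → unchanged [p].
/k/ (between /p/ and /o/) fails the environment for rule 3, so it stays [k].
/o/ (between /k/ and /w/): rule 2 targets it, but not in an unstressed syllable → unchanged [o].
/w/ — not in any rule's target class → [w].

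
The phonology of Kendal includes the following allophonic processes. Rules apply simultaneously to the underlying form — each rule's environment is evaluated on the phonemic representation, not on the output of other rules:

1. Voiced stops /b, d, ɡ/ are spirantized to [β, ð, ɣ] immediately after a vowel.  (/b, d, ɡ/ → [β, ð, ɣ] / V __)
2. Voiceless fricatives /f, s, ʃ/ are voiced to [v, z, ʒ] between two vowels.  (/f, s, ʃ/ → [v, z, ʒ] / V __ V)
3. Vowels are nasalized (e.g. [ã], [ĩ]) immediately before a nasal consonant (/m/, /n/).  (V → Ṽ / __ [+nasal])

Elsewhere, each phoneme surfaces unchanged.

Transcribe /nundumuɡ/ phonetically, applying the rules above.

[nũndũmuɣ]

/n/ — not in any rule's target class → [n].
/u/ (between /n/ and /n/) occurs before a nasal consonant → [ũ] by rule 3.
/n/ (between /u/ and /d/): no rule targets it → [n].
/d/ — between /n/ and /u/; rule 1 does not apply here → [d].
/u/ meets the environment for rule 3 (before a nasal consonant) → [ũ].
/m/ — not in any rule's target class → [m].
/u/ (between /m/ and /ɡ/) is in the target of rule 3 but the environment (before a nasal consonant) is not met → [u].
Rule 1 applies to /ɡ/ (word-final: immediately after a vowel) → [ɣ].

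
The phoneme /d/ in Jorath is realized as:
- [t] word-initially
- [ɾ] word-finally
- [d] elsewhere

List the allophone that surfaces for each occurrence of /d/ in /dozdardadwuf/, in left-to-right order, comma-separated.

Occurrence 1 (position 1): word-initially → [t].
Occurrence 2 (position 4): no conditioning environment matches → elsewhere allophone [d].
Occurrence 3 (position 7): no conditioning environment matches → elsewhere allophone [d].
Occurrence 4 (position 9): no conditioning environment matches → elsewhere allophone [d].

[t], [d], [d], [d]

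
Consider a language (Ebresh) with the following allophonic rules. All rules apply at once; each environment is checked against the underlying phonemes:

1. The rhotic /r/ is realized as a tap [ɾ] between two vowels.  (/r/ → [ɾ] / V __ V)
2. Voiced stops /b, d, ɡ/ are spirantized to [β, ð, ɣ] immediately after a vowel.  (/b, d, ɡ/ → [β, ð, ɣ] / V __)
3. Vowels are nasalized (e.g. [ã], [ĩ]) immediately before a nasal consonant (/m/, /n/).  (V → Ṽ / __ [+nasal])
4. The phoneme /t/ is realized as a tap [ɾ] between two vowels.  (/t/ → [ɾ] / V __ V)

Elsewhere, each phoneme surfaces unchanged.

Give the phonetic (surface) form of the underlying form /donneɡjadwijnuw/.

/d/ (word-initial) fails the environment for rule 2, so it stays [d].
/o/ (between /d/ and /n/): before a nasal consonant, so rule 3 applies → [õ].
/n/ (between /o/ and /n/): no rule targets it → [n].
/n/ (between /n/ and /e/): no rule targets it → [n].
/e/ (between /n/ and /ɡ/): rule 3 targets it, but not before a nasal consonant → unchanged [e].
Rule 2 applies to /ɡ/ (between /e/ and /j/: immediately after a vowel) → [ɣ].
/j/ — not in any rule's target class → [j].
/a/ — between /j/ and /d/; rule 3 does not apply here → [a].
/d/ meets the environment for rule 2 (immediately after a vowel) → [ð].
/w/ (between /d/ and /i/) is unaffected → [w].
/i/ (between /w/ and /j/) fails the environment for rule 3, so it stays [i].
/j/ stays [j].
/n/ (between /j/ and /u/) is unaffected → [n].
/u/ — between /n/ and /w/; rule 3 does not apply here → [u].
/w/ — not in any rule's target class → [w].

[dõnneɣjaðwijnuw]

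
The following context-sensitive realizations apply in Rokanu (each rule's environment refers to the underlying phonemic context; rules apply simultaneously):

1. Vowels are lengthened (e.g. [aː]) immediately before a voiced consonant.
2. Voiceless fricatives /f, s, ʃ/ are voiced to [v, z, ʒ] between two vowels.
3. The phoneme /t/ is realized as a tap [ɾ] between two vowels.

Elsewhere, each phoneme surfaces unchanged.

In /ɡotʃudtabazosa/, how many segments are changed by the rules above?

4

Segments that undergo a rule: /u/ → [uː] (rule 1); /a/ → [aː] (rule 1); /a/ → [aː] (rule 1); /s/ → [z] (rule 2).
All other segments surface unchanged.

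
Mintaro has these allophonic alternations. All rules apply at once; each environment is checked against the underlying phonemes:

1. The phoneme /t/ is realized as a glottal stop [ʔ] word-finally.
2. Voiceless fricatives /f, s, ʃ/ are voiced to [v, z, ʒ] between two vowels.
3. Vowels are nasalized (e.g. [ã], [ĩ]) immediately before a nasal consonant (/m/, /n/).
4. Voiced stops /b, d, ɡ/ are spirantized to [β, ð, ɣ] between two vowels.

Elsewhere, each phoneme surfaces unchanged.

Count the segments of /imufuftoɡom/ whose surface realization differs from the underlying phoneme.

4

Segments that undergo a rule: /i/ → [ĩ] (rule 3); /f/ → [v] (rule 2); /ɡ/ → [ɣ] (rule 4); /o/ → [õ] (rule 3).
All other segments surface unchanged.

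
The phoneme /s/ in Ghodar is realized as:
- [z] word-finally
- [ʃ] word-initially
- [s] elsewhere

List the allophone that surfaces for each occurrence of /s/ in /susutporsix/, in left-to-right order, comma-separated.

Occurrence 1 (position 1): word-initially → [ʃ].
Occurrence 2 (position 3): no conditioning environment matches → elsewhere allophone [s].
Occurrence 3 (position 9): no conditioning environment matches → elsewhere allophone [s].

[ʃ], [s], [s]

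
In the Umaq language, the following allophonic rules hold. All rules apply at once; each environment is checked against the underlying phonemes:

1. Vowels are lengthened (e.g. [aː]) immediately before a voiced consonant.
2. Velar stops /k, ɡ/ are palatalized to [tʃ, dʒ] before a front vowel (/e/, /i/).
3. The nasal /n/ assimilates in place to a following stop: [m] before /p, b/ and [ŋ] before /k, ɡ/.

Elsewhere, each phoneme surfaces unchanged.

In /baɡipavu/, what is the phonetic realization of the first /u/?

/u/ (word-final) is in the target of rule 1 but the environment (before a voiced consonant) is not met → [u].

[u]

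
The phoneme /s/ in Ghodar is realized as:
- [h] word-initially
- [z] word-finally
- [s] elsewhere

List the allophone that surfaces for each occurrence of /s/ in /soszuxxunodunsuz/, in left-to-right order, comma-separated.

Occurrence 1 (position 1): word-initially → [h].
Occurrence 2 (position 3): no conditioning environment matches → elsewhere allophone [s].
Occurrence 3 (position 14): no conditioning environment matches → elsewhere allophone [s].

[h], [s], [s]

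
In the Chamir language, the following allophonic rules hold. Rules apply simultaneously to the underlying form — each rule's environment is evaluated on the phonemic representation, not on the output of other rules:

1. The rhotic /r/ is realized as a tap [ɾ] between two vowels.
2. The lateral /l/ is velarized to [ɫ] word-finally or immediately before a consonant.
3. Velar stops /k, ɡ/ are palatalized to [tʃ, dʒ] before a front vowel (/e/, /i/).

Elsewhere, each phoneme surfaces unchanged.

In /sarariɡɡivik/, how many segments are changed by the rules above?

3

Segments that undergo a rule: /r/ → [ɾ] (rule 1); /r/ → [ɾ] (rule 1); /ɡ/ → [dʒ] (rule 3).
All other segments surface unchanged.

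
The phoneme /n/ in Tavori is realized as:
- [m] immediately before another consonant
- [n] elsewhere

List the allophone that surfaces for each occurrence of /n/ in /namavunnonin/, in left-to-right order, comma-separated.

[n], [m], [n], [n], [n]

Occurrence 1 (position 1): no conditioning environment matches → elsewhere allophone [n].
Occurrence 2 (position 7): immediately before another consonant → [m].
Occurrence 3 (position 8): no conditioning environment matches → elsewhere allophone [n].
Occurrence 4 (position 10): no conditioning environment matches → elsewhere allophone [n].
Occurrence 5 (position 12): no conditioning environment matches → elsewhere allophone [n].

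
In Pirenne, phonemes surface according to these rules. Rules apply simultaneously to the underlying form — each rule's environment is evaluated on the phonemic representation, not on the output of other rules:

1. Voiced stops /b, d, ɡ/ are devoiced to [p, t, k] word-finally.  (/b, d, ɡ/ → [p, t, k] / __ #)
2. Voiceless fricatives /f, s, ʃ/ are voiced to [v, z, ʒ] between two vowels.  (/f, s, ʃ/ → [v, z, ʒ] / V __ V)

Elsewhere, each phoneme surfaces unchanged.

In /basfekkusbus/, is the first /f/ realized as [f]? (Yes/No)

Yes

/f/ (between /s/ and /e/): rule 2 targets it, but not between two vowels → unchanged [f].
The actual realization is [f], which matches [f].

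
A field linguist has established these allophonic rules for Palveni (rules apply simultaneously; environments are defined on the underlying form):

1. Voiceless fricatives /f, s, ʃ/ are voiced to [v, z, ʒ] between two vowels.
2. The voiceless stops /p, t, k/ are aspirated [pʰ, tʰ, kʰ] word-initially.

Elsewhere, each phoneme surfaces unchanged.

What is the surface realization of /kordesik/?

/k/ (word-initial): word-initially, so rule 2 applies → [kʰ].
/o/ (between /k/ and /r/) is unaffected → [o].
/r/ stays [r].
/d/ (between /r/ and /e/) is unaffected → [d].
/e/ stays [e].
/s/ (between /e/ and /i/) occurs between two vowels → [z] by rule 1.
/i/ (between /s/ and /k/) is unaffected → [i].
/k/ — word-final; rule 2 does not apply here → [k].

[kʰordezik]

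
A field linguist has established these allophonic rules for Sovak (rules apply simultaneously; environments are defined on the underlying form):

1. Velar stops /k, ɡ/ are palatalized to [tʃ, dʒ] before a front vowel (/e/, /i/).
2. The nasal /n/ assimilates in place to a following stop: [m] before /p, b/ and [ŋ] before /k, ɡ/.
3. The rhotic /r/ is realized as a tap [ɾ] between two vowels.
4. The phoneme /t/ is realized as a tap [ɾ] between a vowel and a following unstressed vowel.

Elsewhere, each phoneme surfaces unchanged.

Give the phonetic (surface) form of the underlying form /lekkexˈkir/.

[lektʃexˈtʃir]

/l/ — not in any rule's target class → [l].
/e/ (between /l/ and /k/) is unaffected → [e].
/k/ (between /e/ and /k/): rule 1 targets it, but not before a front vowel → unchanged [k].
Rule 1 applies to /k/ (between /k/ and /e/: before a front vowel) → [tʃ].
/e/ — not in any rule's target class → [e].
/x/ (between /e/ and /k/): no rule targets it → [x].
/k/ — between /x/ and /i/, before a front vowel — surfaces as [tʃ] (rule 1).
/i/ stays [i].
/r/ (word-final) is in the target of rule 3 but the environment (between two vowels) is not met → [r].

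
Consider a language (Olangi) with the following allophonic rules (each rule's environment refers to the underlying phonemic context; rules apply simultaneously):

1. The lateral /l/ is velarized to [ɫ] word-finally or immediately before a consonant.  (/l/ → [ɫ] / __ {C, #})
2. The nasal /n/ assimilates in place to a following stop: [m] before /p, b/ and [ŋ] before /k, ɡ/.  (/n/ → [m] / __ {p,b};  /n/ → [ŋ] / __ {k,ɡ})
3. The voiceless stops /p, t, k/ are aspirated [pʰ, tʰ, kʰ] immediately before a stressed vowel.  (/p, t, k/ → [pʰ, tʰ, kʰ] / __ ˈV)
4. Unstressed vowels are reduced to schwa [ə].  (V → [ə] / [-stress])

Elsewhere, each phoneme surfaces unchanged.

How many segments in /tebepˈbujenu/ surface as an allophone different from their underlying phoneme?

4

Segments that undergo a rule: /e/ → [ə] (rule 4); /e/ → [ə] (rule 4); /e/ → [ə] (rule 4); /u/ → [ə] (rule 4).
All other segments surface unchanged.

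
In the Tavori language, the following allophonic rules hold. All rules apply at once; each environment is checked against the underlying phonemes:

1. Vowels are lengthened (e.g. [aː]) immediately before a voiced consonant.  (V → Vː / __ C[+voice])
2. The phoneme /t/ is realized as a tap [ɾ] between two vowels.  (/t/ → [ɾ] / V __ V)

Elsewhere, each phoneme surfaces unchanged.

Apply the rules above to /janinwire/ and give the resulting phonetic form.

/j/ stays [j].
/a/ (between /j/ and /n/): before a voiced consonant, so rule 1 applies → [aː].
/n/ (between /a/ and /i/) is unaffected → [n].
/i/ (between /n/ and /n/): before a voiced consonant, so rule 1 applies → [iː].
/n/ (between /i/ and /w/): no rule targets it → [n].
/w/ — not in any rule's target class → [w].
/i/ (between /w/ and /r/) occurs before a voiced consonant → [iː] by rule 1.
/r/ — not in any rule's target class → [r].
/e/ — word-final; rule 1 does not apply here → [e].

[jaːniːnwiːre]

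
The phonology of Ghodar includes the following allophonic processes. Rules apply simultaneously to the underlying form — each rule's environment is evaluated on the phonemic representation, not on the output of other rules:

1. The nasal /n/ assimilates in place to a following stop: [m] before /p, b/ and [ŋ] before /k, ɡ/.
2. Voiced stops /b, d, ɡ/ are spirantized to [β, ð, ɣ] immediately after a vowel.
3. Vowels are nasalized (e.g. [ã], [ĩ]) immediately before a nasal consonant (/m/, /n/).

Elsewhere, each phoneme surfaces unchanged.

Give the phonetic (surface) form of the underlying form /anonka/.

/a/ meets the environment for rule 3 (before a nasal consonant) → [ã].
/n/ — between /a/ and /o/; rule 1 does not apply here → [n].
/o/ (between /n/ and /n/): before a nasal consonant, so rule 3 applies → [õ].
/n/ (between /o/ and /k/): before a labial or velar stop, so rule 1 applies → [ŋ].
/k/ (between /n/ and /a/): no rule targets it → [k].
/a/ (word-final) fails the environment for rule 3, so it stays [a].

[ãnõŋka]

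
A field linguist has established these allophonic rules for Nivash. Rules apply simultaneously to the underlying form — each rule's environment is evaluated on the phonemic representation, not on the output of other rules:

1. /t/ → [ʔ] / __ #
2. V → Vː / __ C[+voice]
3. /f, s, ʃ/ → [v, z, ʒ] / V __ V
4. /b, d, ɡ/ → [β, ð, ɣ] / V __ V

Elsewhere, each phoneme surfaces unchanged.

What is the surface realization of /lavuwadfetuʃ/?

[laːvuːwaːdfetuʃ]

/l/ stays [l].
/a/ — between /l/ and /v/, before a voiced consonant — surfaces as [aː] (rule 2).
/v/ stays [v].
Rule 2 applies to /u/ (between /v/ and /w/: before a voiced consonant) → [uː].
/w/ (between /u/ and /a/): no rule targets it → [w].
/a/ (between /w/ and /d/) occurs before a voiced consonant → [aː] by rule 2.
/d/ (between /a/ and /f/) fails the environment for rule 4, so it stays [d].
/f/ (between /d/ and /e/): rule 3 targets it, but not between two vowels → unchanged [f].
/e/ — between /f/ and /t/; rule 2 does not apply here → [e].
/t/ — between /e/ and /u/; rule 1 does not apply here → [t].
/u/ (between /t/ and /ʃ/): rule 2 targets it, but not before a voiced consonant → unchanged [u].
/ʃ/ — word-final; rule 3 does not apply here → [ʃ].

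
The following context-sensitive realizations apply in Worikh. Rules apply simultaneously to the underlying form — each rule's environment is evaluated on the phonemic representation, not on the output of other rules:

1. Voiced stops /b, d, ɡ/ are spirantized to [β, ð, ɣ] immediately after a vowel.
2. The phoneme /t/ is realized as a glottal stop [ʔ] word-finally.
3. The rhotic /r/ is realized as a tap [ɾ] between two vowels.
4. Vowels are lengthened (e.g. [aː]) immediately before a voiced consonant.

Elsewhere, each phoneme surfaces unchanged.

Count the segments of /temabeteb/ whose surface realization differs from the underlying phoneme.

Segments that undergo a rule: /e/ → [eː] (rule 4); /a/ → [aː] (rule 4); /b/ → [β] (rule 1); /e/ → [eː] (rule 4); /b/ → [β] (rule 1).
All other segments surface unchanged.

5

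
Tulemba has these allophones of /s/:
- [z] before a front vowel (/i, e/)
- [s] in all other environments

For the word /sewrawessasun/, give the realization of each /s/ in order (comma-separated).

[z], [s], [s], [s]

Occurrence 1 (position 1): before a front vowel (/i, e/) → [z].
Occurrence 2 (position 8): no conditioning environment matches → elsewhere allophone [s].
Occurrence 3 (position 9): no conditioning environment matches → elsewhere allophone [s].
Occurrence 4 (position 11): no conditioning environment matches → elsewhere allophone [s].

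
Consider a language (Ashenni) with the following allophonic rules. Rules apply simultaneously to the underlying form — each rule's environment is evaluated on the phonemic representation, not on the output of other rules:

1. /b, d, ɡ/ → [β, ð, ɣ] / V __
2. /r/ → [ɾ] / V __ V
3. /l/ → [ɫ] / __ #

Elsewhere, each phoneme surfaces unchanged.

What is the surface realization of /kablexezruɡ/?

/k/ — not in any rule's target class → [k].
/a/ — not in any rule's target class → [a].
Rule 1 applies to /b/ (between /a/ and /l/: immediately after a vowel) → [β].
/l/ (between /b/ and /e/) fails the environment for rule 3, so it stays [l].
/e/ (between /l/ and /x/): no rule targets it → [e].
/x/ stays [x].
/e/ stays [e].
/z/ stays [z].
/r/ (between /z/ and /u/) is in the target of rule 2 but the environment (between two vowels) is not met → [r].
/u/ — not in any rule's target class → [u].
/ɡ/ meets the environment for rule 1 (immediately after a vowel) → [ɣ].

[kaβlexezruɣ]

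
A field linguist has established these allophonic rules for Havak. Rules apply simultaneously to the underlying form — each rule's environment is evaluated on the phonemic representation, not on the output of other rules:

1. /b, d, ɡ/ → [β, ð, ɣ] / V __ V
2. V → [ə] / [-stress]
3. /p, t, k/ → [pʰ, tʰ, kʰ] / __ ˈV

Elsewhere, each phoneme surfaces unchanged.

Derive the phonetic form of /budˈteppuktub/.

/b/ (word-initial) is in the target of rule 1 but the environment (between two vowels) is not met → [b].
/u/ — between /b/ and /d/, in an unstressed syllable — surfaces as [ə] (rule 2).
/d/ — between /u/ and /t/; rule 1 does not apply here → [d].
/t/ meets the environment for rule 3 (immediately before a stressed vowel) → [tʰ].
/e/ (between /t/ and /p/) fails the environment for rule 2, so it stays [e].
/p/ — between /e/ and /p/; rule 3 does not apply here → [p].
/p/ — between /p/ and /u/; rule 3 does not apply here → [p].
/u/ (between /p/ and /k/) occurs in an unstressed syllable → [ə] by rule 2.
/k/ (between /u/ and /t/) is in the target of rule 3 but the environment (immediately before a stressed vowel) is not met → [k].
/t/ (between /k/ and /u/): rule 3 targets it, but not immediately before a stressed vowel → unchanged [t].
/u/ (between /t/ and /b/) occurs in an unstressed syllable → [ə] by rule 2.
/b/ (word-final) fails the environment for rule 1, so it stays [b].

[bədˈtʰeppəktəb]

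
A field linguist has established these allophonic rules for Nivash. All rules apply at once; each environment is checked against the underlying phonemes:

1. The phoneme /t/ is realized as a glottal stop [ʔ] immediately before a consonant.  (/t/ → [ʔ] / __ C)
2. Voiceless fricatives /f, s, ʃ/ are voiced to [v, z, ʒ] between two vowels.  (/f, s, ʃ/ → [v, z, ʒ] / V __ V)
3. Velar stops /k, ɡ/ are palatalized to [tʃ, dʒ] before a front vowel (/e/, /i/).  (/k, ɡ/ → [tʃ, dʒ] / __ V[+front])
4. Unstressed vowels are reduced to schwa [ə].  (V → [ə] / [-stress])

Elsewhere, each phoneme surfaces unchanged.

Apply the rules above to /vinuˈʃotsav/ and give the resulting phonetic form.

[vənəˈʒoʔsəv]

/v/ — not in any rule's target class → [v].
/i/ (between /v/ and /n/): in an unstressed syllable, so rule 4 applies → [ə].
/n/ stays [n].
/u/ (between /n/ and /ʃ/) occurs in an unstressed syllable → [ə] by rule 4.
Rule 2 applies to /ʃ/ (between /u/ and /o/: between two vowels) → [ʒ].
/o/ (between /ʃ/ and /t/): rule 4 targets it, but not in an unstressed syllable → unchanged [o].
/t/ (between /o/ and /s/) occurs immediately before a consonant → [ʔ] by rule 1.
/s/ (between /t/ and /a/) fails the environment for rule 2, so it stays [s].
/a/ (between /s/ and /v/) occurs in an unstressed syllable → [ə] by rule 4.
/v/ (word-final): no rule targets it → [v].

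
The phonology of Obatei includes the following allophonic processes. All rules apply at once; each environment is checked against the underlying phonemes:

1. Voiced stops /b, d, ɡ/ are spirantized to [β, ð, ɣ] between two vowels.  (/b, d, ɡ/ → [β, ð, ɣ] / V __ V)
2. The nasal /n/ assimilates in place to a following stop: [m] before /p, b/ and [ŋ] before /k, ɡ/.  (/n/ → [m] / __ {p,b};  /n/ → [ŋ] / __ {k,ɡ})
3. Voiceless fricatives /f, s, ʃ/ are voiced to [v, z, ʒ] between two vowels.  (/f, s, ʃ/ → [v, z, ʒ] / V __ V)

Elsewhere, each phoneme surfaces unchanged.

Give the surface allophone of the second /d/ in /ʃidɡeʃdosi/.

/d/ — between /ʃ/ and /o/; rule 1 does not apply here → [d].

[d]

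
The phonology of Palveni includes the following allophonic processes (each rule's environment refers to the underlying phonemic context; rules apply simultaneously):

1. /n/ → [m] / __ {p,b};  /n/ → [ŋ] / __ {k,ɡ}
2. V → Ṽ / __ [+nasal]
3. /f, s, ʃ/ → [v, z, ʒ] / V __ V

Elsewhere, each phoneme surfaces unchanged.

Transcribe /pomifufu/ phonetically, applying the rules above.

[põmivuvu]

/p/ — not in any rule's target class → [p].
Rule 2 applies to /o/ (between /p/ and /m/: before a nasal consonant) → [õ].
/m/ stays [m].
/i/ — between /m/ and /f/; rule 2 does not apply here → [i].
/f/ (between /i/ and /u/): between two vowels, so rule 3 applies → [v].
/u/ (between /f/ and /f/) is in the target of rule 2 but the environment (before a nasal consonant) is not met → [u].
/f/ — between /u/ and /u/, between two vowels — surfaces as [v] (rule 3).
/u/ (word-final) fails the environment for rule 2, so it stays [u].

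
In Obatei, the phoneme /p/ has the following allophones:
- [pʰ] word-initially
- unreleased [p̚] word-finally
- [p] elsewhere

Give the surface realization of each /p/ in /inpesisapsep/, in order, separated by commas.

Occurrence 1 (position 3): no conditioning environment matches → elsewhere allophone [p].
Occurrence 2 (position 9): no conditioning environment matches → elsewhere allophone [p].
Occurrence 3 (position 12): word-finally → [p̚].

[p], [p], [p̚]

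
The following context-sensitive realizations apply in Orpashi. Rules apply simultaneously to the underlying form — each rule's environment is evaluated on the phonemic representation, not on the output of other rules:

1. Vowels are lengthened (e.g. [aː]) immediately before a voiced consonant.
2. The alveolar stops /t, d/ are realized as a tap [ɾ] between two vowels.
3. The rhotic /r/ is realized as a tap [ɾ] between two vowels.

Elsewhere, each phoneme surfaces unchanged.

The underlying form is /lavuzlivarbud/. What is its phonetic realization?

[laːvuːzliːvaːrbuːd]

/l/ (word-initial) is unaffected → [l].
/a/ — between /l/ and /v/, before a voiced consonant — surfaces as [aː] (rule 1).
/v/ (between /a/ and /u/) is unaffected → [v].
/u/ (between /v/ and /z/) occurs before a voiced consonant → [uː] by rule 1.
/z/ stays [z].
/l/ (between /z/ and /i/) is unaffected → [l].
/i/ (between /l/ and /v/) occurs before a voiced consonant → [iː] by rule 1.
/v/ (between /i/ and /a/): no rule targets it → [v].
/a/ meets the environment for rule 1 (before a voiced consonant) → [aː].
/r/ (between /a/ and /b/) fails the environment for rule 3, so it stays [r].
/b/ (between /r/ and /u/): no rule targets it → [b].
Rule 1 applies to /u/ (between /b/ and /d/: before a voiced consonant) → [uː].
/d/ — word-final; rule 2 does not apply here → [d].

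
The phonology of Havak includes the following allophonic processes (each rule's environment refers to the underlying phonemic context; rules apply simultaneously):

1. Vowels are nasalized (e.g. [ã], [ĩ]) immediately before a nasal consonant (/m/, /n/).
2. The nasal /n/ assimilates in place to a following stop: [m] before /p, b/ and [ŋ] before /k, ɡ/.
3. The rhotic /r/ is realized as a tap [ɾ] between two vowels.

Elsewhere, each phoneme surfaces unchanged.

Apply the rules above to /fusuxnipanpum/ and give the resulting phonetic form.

[fusuxnipãmpũm]

/f/ stays [f].
/u/ (between /f/ and /s/) fails the environment for rule 1, so it stays [u].
/s/ — not in any rule's target class → [s].
/u/ — between /s/ and /x/; rule 1 does not apply here → [u].
/x/ (between /u/ and /n/) is unaffected → [x].
/n/ (between /x/ and /i/) fails the environment for rule 2, so it stays [n].
/i/ (between /n/ and /p/) fails the environment for rule 1, so it stays [i].
/p/ (between /i/ and /a/): no rule targets it → [p].
/a/ — between /p/ and /n/, before a nasal consonant — surfaces as [ã] (rule 1).
/n/ — between /a/ and /p/, before a labial or velar stop — surfaces as [m] (rule 2).
/p/ (between /n/ and /u/) is unaffected → [p].
/u/ meets the environment for rule 1 (before a nasal consonant) → [ũ].
/m/ stays [m].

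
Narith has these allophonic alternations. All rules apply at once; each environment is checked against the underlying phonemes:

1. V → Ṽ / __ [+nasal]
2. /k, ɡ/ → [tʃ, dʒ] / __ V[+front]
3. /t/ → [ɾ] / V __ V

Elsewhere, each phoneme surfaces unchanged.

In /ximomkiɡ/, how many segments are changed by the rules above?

Segments that undergo a rule: /i/ → [ĩ] (rule 1); /o/ → [õ] (rule 1); /k/ → [tʃ] (rule 2).
All other segments surface unchanged.

3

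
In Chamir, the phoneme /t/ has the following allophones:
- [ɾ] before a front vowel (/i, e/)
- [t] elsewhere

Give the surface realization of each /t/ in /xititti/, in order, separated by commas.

[ɾ], [t], [ɾ]

Occurrence 1 (position 3): before a front vowel (/i, e/) → [ɾ].
Occurrence 2 (position 5): no conditioning environment matches → elsewhere allophone [t].
Occurrence 3 (position 6): before a front vowel (/i, e/) → [ɾ].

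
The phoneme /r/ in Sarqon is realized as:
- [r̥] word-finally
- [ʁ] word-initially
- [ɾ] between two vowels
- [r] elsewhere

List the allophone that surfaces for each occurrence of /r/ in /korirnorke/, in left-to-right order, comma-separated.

Occurrence 1 (position 3): between two vowels → [ɾ].
Occurrence 2 (position 5): no conditioning environment matches → elsewhere allophone [r].
Occurrence 3 (position 8): no conditioning environment matches → elsewhere allophone [r].

[ɾ], [r], [r]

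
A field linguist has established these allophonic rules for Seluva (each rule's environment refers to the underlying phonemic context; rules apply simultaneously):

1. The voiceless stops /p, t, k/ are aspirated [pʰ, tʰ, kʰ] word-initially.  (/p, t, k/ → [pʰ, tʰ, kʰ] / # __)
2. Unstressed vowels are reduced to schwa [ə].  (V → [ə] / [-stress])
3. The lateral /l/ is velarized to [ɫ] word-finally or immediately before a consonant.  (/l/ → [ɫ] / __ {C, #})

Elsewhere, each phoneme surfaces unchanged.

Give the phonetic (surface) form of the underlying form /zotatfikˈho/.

[zətətfəkˈho]

/z/ — not in any rule's target class → [z].
/o/ — between /z/ and /t/, in an unstressed syllable — surfaces as [ə] (rule 2).
/t/ (between /o/ and /a/): rule 1 targets it, but not word-initially → unchanged [t].
Rule 2 applies to /a/ (between /t/ and /t/: in an unstressed syllable) → [ə].
/t/ (between /a/ and /f/): rule 1 targets it, but not word-initially → unchanged [t].
/f/ — not in any rule's target class → [f].
/i/ — between /f/ and /k/, in an unstressed syllable — surfaces as [ə] (rule 2).
/k/ — between /i/ and /h/; rule 1 does not apply here → [k].
/h/ — not in any rule's target class → [h].
/o/ (word-final) is in the target of rule 2 but the environment (in an unstressed syllable) is not met → [o].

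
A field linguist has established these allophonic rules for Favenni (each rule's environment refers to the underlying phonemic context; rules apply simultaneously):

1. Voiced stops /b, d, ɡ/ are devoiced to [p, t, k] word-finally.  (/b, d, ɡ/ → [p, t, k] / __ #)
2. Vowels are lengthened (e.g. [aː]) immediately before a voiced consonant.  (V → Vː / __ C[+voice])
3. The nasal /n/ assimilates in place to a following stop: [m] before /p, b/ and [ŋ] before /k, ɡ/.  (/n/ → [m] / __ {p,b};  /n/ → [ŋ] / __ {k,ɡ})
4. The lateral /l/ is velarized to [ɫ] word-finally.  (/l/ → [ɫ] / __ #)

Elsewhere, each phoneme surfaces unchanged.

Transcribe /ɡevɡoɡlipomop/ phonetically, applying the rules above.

/ɡ/ (word-initial) fails the environment for rule 1, so it stays [ɡ].
/e/ (between /ɡ/ and /v/) occurs before a voiced consonant → [eː] by rule 2.
/v/ — not in any rule's target class → [v].
/ɡ/ (between /v/ and /o/): rule 1 targets it, but not word-finally → unchanged [ɡ].
/o/ meets the environment for rule 2 (before a voiced consonant) → [oː].
/ɡ/ (between /o/ and /l/) is in the target of rule 1 but the environment (word-finally) is not met → [ɡ].
/l/ — between /ɡ/ and /i/; rule 4 does not apply here → [l].
/i/ — between /l/ and /p/; rule 2 does not apply here → [i].
/p/ (between /i/ and /o/): no rule targets it → [p].
/o/ meets the environment for rule 2 (before a voiced consonant) → [oː].
/m/ (between /o/ and /o/) is unaffected → [m].
/o/ (between /m/ and /p/): rule 2 targets it, but not before a voiced consonant → unchanged [o].
/p/ — not in any rule's target class → [p].

[ɡeːvɡoːɡlipoːmop]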